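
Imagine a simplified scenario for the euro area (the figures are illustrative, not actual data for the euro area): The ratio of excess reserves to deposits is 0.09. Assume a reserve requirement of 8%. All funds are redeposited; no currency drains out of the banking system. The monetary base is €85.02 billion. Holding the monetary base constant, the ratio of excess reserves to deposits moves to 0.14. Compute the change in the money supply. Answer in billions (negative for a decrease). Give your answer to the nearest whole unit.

Initially m₁ = 1 / (0.08 + 0.09) ≈ 5.8824, so M₁ = 5.8824 × 85.02 ≈ 500.1216 billion.
After the change m₂ = 1 / (0.08 + 0.14) ≈ 4.5455, so M₂ = 4.5455 × 85.02 ≈ 386.4584 billion.
ΔM = M₂ − M₁ = 386.4584 − 500.1216 = -113.6632 billion.

-114 billion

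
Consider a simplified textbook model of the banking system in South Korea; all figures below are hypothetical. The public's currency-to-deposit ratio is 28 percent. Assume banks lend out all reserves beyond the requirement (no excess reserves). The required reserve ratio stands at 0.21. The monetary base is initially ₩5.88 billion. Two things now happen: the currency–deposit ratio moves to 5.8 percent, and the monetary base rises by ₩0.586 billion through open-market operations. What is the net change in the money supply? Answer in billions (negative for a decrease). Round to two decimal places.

Before: m₁ = (1 + 0.28) / (0.21 + 0.28) ≈ 2.6122, MB₁ = 5.88, so M₁ = 2.6122 × 5.88 ≈ 15.3597 billion.
After: m₂ = (1 + 0.058) / (0.21 + 0.058) ≈ 3.9478, MB₂ = 5.88 + 0.586 = 6.466, so M₂ = 3.9478 × 6.466 ≈ 25.5265 billion.
ΔM = M₂ − M₁ = 25.5265 − 15.3597 = 10.1668 billion.

₩10.17 billion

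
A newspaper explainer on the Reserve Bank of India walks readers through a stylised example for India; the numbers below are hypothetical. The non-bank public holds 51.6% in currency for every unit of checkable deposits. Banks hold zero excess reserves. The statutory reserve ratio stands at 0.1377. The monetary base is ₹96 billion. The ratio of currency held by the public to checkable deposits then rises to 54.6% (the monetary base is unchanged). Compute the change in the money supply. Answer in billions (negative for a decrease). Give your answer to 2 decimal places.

-5.56 billion

Initially m₁ = (1 + 0.516) / (0.1377 + 0.516) ≈ 2.31911, so M₁ = 2.31911 × 96 ≈ 222.6346 billion.
After the change m₂ = (1 + 0.546) / (0.1377 + 0.546) ≈ 2.26123, so M₂ = 2.26123 × 96 ≈ 217.0781 billion.
ΔM = M₂ − M₁ = 217.0781 − 222.6346 = -5.5565 billion.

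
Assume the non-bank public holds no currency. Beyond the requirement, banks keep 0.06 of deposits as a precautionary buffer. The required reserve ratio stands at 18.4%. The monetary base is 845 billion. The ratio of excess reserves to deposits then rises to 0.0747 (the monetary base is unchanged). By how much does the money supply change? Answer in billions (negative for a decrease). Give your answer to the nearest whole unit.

Initially m₁ = 1 / (0.184 + 0.06) ≈ 4.0984, so M₁ = 4.0984 × 845 = 3463.148 billion.
After the change m₂ = 1 / (0.184 + 0.0747) ≈ 3.8655, so M₂ = 3.8655 × 845 = 3266.3475 billion.
ΔM = M₂ − M₁ = 3266.3475 − 3463.148 = -196.8005 billion.

-197 billion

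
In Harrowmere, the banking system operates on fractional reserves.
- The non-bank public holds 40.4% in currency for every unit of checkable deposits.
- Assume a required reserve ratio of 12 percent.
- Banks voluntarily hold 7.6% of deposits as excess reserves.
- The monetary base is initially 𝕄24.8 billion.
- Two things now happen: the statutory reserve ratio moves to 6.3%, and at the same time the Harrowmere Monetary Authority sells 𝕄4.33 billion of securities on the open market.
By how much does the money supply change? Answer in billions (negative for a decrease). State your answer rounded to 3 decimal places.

-5.104 billion

Before: m₁ = (1 + 0.404) / (0.12 + 0.076 + 0.404) = 2.34, MB₁ = 24.8, so M₁ = 2.34 × 24.8 = 58.032 billion.
After: m₂ = (1 + 0.404) / (0.063 + 0.076 + 0.404) ≈ 2.585635, MB₂ = 24.8 − 4.33 = 20.47, so M₂ = 2.585635 × 20.47 ≈ 52.9279 billion.
ΔM = M₂ − M₁ = 52.9279 − 58.032 = -5.1041 billion.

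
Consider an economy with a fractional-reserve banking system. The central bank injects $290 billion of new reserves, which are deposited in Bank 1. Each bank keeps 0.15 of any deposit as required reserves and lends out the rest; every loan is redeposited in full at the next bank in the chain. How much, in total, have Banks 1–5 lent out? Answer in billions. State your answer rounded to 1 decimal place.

$914.2 billion

Bank i lends (1 − rr)^i of the original deposit: Bank 1 lends 290·0.8500 = 246.5000, Bank 2 lends 290·0.8500² = 209.5250, and so on.
Summing a geometric series: total = 290·[0.8500·(1 − 0.8500^5) / (1 − 0.8500)] ≈ 914.1776 billion.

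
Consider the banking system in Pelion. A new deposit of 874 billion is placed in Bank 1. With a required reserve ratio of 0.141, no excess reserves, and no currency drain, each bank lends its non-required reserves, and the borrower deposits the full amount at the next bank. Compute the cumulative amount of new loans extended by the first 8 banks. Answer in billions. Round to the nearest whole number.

Bank i lends (1 − rr)^i of the original deposit: Bank 1 lends 874·0.8590 = 750.7660, Bank 2 lends 874·0.8590² ≈ 644.9080, and so on.
Summing a geometric series: total = 874·[0.8590·(1 − 0.8590^8) / (1 − 0.8590)] ≈ 3746.1317 billion.

3746 billion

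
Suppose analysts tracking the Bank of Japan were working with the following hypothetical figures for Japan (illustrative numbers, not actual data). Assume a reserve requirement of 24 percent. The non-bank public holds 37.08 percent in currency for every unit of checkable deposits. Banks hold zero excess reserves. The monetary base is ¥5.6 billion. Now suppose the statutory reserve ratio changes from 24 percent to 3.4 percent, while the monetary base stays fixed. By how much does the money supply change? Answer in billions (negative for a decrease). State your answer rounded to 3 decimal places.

Initially m₁ = (1 + 0.3708) / (0.24 + 0.3708) ≈ 2.24427, so M₁ = 2.24427 × 5.6 ≈ 12.5679 billion.
After the change m₂ = (1 + 0.3708) / (0.034 + 0.3708) ≈ 3.38636, so M₂ = 3.38636 × 5.6 ≈ 18.9636 billion.
ΔM = M₂ − M₁ = 18.9636 − 12.5679 = 6.3957 billion.

¥6.396 billion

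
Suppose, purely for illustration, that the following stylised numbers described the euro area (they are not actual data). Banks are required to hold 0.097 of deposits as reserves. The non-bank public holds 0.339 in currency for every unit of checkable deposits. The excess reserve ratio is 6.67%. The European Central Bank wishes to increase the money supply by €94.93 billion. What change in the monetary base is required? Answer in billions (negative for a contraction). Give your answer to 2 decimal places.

The money multiplier is m = (1 + c) / (rr + e + c) = (1 + 0.339) / (0.097 + 0.0667 + 0.339) ≈ 2.66362.
ΔMB = ΔM / m = (+94.93) / 2.66362 ≈ 35.6395 billion.

€35.64 billion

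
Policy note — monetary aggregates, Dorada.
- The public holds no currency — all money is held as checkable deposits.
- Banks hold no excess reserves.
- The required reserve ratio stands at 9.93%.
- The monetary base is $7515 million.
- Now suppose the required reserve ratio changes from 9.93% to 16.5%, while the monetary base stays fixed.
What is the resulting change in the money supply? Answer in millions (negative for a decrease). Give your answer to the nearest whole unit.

Initially m₁ = 1 / (0.0993) ≈ 10.07049, so M₁ = 10.07049 × 7515 ≈ 75679.7323 million.
After the change m₂ = 1 / (0.165) ≈ 6.06061, so M₂ = 6.06061 × 7515 ≈ 45545.4841 million.
ΔM = M₂ − M₁ = 45545.4841 − 75679.7323 = -30134.2482 million.

-30134 million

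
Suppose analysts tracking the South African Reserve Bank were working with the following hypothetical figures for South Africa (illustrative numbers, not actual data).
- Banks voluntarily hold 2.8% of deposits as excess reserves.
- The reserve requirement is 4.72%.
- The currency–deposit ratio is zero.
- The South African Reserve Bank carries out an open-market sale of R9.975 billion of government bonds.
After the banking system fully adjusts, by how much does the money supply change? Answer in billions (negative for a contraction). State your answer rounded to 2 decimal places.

The money multiplier is m = 1 / (rr + e) = 1 / (0.0472 + 0.028) ≈ 13.2979.
The sale removes 9.975 billion of base, so ΔM = m × ΔMB = 13.2979 × (−9.975) ≈ -132.6466 billion.

-132.65 billion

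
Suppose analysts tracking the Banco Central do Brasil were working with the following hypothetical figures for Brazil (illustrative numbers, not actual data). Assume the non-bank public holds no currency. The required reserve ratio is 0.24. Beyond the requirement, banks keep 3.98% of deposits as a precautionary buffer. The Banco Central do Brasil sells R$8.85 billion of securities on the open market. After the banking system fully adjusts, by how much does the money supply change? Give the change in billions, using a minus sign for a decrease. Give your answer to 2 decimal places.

-31.63 billion

The money multiplier is m = 1 / (rr + e) = 1 / (0.24 + 0.0398) ≈ 3.5740.
The sale removes 8.85 billion of base, so ΔM = m × ΔMB = 3.5740 × (−8.85) = -31.6299 billion.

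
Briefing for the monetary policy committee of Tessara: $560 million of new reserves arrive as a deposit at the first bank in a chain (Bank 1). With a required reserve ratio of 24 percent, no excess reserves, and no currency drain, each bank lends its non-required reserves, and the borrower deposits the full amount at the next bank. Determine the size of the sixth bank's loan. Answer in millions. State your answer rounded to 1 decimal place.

$107.9 million

Each bank lends a fraction (1 − rr) = 0.7600 of the deposit it receives, so Bank 6 receives 560·0.7600^5 and lends 560·0.7600^6 ≈ 107.9120 million.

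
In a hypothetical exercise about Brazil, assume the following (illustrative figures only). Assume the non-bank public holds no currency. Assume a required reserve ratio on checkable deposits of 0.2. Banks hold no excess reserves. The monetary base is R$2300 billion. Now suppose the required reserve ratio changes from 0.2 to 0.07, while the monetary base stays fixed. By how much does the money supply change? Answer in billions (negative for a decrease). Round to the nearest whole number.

R$21357 billion

Initially m₁ = 1 / (0.2) = 5, so M₁ = 5 × 2300 = 11500 billion.
After the change m₂ = 1 / (0.07) ≈ 14.28571, so M₂ = 14.28571 × 2300 = 32857.133 billion.
ΔM = M₂ − M₁ = 32857.133 − 11500 = 21357.133 billion.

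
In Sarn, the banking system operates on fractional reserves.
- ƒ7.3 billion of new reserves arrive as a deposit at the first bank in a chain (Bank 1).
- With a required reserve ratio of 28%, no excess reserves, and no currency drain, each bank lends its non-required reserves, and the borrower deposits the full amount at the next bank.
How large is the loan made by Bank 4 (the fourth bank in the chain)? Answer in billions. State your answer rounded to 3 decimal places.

ƒ1.962 billion

Each bank lends a fraction (1 − rr) = 0.7200 of the deposit it receives, so Bank 4 receives 7.3·0.7200^3 and lends 7.3·0.7200^4 ≈ 1.9618 billion.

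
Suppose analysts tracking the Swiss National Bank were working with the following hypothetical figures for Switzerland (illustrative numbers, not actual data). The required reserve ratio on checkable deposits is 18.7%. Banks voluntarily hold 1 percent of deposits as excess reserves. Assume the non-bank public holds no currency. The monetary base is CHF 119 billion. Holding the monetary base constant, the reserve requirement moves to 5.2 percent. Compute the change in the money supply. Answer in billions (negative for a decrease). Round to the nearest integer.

Initially m₁ = 1 / (0.187 + 0.01) ≈ 5.0761, so M₁ = 5.0761 × 119 = 604.0559 billion.
After the change m₂ = 1 / (0.052 + 0.01) ≈ 16.1290, so M₂ = 16.1290 × 119 = 1919.351 billion.
ΔM = M₂ − M₁ = 1919.351 − 604.0559 = 1315.2951 billion.

CHF 1315 billion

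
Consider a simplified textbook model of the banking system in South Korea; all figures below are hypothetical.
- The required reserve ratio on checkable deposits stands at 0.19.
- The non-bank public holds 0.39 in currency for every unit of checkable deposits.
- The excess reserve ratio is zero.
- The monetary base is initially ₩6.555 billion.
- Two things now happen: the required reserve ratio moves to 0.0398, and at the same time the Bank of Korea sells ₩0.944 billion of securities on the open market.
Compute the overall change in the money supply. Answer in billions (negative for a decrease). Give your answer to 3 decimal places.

Before: m₁ = (1 + 0.39) / (0.19 + 0.39) ≈ 2.39655, MB₁ = 6.555, so M₁ = 2.39655 × 6.555 ≈ 15.7094 billion.
After: m₂ = (1 + 0.39) / (0.0398 + 0.39) ≈ 3.23406, MB₂ = 6.555 − 0.944 = 5.611, so M₂ = 3.23406 × 5.611 ≈ 18.1463 billion.
ΔM = M₂ − M₁ = 18.1463 − 15.7094 = 2.4369 billion.

₩2.437 billion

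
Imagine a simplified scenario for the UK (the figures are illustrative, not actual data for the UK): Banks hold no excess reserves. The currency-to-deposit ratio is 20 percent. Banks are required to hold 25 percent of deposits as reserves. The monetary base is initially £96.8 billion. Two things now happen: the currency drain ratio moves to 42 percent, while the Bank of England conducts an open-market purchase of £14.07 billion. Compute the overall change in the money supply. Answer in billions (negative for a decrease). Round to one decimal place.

-23.2 billion

Before: m₁ = (1 + 0.2) / (0.25 + 0.2) ≈ 2.66667, MB₁ = 96.8, so M₁ = 2.66667 × 96.8 ≈ 258.1337 billion.
After: m₂ = (1 + 0.42) / (0.25 + 0.42) ≈ 2.11940, MB₂ = 96.8 + 14.07 = 110.87, so M₂ = 2.11940 × 110.87 ≈ 234.9779 billion.
ΔM = M₂ − M₁ = 234.9779 − 258.1337 = -23.1558 billion.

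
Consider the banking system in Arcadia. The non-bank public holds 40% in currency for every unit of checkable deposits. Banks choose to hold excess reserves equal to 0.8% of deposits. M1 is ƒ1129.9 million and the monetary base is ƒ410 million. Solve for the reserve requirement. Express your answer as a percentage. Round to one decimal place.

10.0%

Using m = M/MB = 1129.9/410 ≈ 2.755854. Since m = (1 + c)/(c + rr + e), the denominator satisfies c + rr + e = (1 + c)/m = (1 + 0.4) / 2.755854 ≈ 0.508009.
With c = 0.4 and e = 0.008, the reserve requirement is 0.508009 − 0.4 − 0.008 = 0.100009.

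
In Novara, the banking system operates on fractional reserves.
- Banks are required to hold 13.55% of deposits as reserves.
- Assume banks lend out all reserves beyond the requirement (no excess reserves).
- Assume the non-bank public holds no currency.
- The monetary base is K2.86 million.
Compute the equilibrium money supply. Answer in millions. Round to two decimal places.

With no currency drain or excess reserves, the money multiplier is m = 1/rr = 1/0.1355 ≈ 7.3801.
Money supply M = m × MB = 7.3801 × 2.86 ≈ 21.1071 million.

K21.11 million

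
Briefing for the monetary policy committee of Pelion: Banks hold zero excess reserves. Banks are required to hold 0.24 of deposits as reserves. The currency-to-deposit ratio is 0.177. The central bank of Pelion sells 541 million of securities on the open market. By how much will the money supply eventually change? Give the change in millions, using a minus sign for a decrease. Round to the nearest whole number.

-1527 million

The money multiplier is m = (1 + c) / (rr + c) = (1 + 0.177) / (0.24 + 0.177) ≈ 2.8225.
The sale removes 541 million of base, so ΔM = m × ΔMB = 2.8225 × (−541) = -1526.9725 million.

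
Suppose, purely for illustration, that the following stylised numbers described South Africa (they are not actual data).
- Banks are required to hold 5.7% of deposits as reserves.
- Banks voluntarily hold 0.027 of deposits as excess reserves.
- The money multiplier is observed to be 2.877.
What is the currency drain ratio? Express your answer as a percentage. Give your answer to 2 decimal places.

Using m = 2.877. From m = (1 + c)/(c + rr + e), rearranging gives 1 + c = m·(c + rr + e), so c·(1 − m) = m·(rr + e) − 1.
Hence c = [m·(rr + e) − 1]/(1 − m) = [2.877 × (0.057 + 0.027) − 1] / (1 − 2.877) ≈ 0.404013.

40.40%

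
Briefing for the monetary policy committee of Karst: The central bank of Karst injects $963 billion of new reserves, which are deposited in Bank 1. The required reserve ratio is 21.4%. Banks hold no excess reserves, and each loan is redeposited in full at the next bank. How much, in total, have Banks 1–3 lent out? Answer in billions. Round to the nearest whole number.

$1819 billion

Bank i lends (1 − rr)^i of the original deposit: Bank 1 lends 963·0.7860 = 756.9180, Bank 2 lends 963·0.7860² ≈ 594.9375, and so on.
Summing a geometric series: total = 963·[0.7860·(1 − 0.7860^3) / (1 − 0.7860)] ≈ 1819.4765 billion.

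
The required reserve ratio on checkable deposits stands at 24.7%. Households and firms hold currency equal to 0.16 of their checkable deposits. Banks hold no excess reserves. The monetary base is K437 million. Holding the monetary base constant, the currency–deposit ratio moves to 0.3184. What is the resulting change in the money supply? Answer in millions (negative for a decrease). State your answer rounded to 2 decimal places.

-226.51 million

Initially m₁ = (1 + 0.16) / (0.247 + 0.16) ≈ 2.850123, so M₁ = 2.850123 × 437 ≈ 1245.5038 million.
After the change m₂ = (1 + 0.3184) / (0.247 + 0.3184) ≈ 2.331800, so M₂ = 2.331800 × 437 = 1018.9966 million.
ΔM = M₂ − M₁ = 1018.9966 − 1245.5038 = -226.5072 million.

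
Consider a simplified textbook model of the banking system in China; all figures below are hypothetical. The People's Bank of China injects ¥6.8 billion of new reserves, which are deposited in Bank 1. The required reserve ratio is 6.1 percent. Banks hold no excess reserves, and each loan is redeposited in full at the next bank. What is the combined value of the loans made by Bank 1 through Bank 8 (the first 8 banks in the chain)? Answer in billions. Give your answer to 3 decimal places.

¥41.410 billion

Bank i lends (1 − rr)^i of the original deposit: Bank 1 lends 6.8·0.9390 = 6.3852, Bank 2 lends 6.8·0.9390² ≈ 5.9957, and so on.
Summing a geometric series: total = 6.8·[0.9390·(1 − 0.9390^8) / (1 − 0.9390)] ≈ 41.4096 billion.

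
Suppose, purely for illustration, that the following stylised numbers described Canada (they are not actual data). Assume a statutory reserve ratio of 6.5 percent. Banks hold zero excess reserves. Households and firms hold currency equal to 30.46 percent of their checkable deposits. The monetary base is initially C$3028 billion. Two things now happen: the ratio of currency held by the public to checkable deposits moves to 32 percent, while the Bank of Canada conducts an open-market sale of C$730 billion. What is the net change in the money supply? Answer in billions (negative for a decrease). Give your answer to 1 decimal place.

-2809.3 billion

Before: m₁ = (1 + 0.3046) / (0.065 + 0.3046) ≈ 3.529762, MB₁ = 3028, so M₁ = 3.529762 × 3028 ≈ 10688.1193 billion.
After: m₂ = (1 + 0.32) / (0.065 + 0.32) ≈ 3.428571, MB₂ = 3028 − 730 = 2298, so M₂ = 3.428571 × 2298 ≈ 7878.8562 billion.
ΔM = M₂ − M₁ = 7878.8562 − 10688.1193 = -2809.2631 billion.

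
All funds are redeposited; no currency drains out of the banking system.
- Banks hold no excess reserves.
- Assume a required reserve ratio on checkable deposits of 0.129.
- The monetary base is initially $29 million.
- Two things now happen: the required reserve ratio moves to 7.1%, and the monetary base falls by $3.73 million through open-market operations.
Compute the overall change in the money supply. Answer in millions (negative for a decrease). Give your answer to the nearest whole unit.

Before: m₁ = 1 / (0.129) ≈ 7.7519, MB₁ = 29, so M₁ = 7.7519 × 29 = 224.8051 million.
After: m₂ = 1 / (0.071) ≈ 14.0845, MB₂ = 29 − 3.73 = 25.27, so M₂ = 14.0845 × 25.27 ≈ 355.9153 million.
ΔM = M₂ − M₁ = 355.9153 − 224.8051 = 131.1102 million.

$131 million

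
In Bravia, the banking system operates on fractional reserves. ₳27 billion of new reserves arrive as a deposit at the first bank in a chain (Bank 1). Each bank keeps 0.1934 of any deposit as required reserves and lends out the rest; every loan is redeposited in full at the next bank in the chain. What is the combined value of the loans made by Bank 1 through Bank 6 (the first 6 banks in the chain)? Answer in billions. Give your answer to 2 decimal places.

Bank i lends (1 − rr)^i of the original deposit: Bank 1 lends 27·0.8066 = 21.7782, Bank 2 lends 27·0.8066² ≈ 17.5663, and so on.
Summing a geometric series: total = 27·[0.8066·(1 − 0.8066^6) / (1 − 0.8066)] ≈ 81.5961 billion.

₳81.60 billion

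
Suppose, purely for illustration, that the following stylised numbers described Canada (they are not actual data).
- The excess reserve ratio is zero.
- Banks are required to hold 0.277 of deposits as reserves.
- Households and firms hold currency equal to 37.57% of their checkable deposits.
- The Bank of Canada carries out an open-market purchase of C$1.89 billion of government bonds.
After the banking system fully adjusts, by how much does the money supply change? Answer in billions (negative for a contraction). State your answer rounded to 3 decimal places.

The money multiplier is m = (1 + c) / (rr + c) = (1 + 0.3757) / (0.277 + 0.3757) ≈ 2.10771.
The purchase adds 1.89 billion of base, so ΔM = m × ΔMB = 2.10771 × (+1.89) ≈ 3.9836 billion.

C$3.984 billion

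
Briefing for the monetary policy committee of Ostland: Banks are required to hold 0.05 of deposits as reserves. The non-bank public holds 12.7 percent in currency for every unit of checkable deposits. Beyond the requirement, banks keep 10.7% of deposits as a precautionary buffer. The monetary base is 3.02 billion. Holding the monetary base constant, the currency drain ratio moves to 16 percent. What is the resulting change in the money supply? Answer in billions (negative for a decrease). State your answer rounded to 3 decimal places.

-0.933 billion

Initially m₁ = (1 + 0.127) / (0.05 + 0.107 + 0.127) ≈ 3.96831, so M₁ = 3.96831 × 3.02 ≈ 11.9843 billion.
After the change m₂ = (1 + 0.16) / (0.05 + 0.107 + 0.16) ≈ 3.65931, so M₂ = 3.65931 × 3.02 ≈ 11.0511 billion.
ΔM = M₂ − M₁ = 11.0511 − 11.9843 = -0.9332 billion.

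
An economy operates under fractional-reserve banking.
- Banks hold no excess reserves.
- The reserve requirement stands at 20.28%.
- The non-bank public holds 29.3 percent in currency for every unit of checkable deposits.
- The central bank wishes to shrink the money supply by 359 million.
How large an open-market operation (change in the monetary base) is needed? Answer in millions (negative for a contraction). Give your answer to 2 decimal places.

-137.66 million

The money multiplier is m = (1 + c) / (rr + c) = (1 + 0.293) / (0.2028 + 0.293) ≈ 2.607906.
ΔMB = ΔM / m = (−359) / 2.607906 ≈ -137.6583 million.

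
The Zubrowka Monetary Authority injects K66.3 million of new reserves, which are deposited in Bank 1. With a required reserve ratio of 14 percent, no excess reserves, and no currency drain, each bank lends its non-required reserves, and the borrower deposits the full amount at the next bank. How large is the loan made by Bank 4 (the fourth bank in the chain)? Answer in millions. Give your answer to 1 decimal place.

K36.3 million

Each bank lends a fraction (1 − rr) = 0.8600 of the deposit it receives, so Bank 4 receives 66.3·0.8600^3 and lends 66.3·0.8600^4 ≈ 36.2666 million.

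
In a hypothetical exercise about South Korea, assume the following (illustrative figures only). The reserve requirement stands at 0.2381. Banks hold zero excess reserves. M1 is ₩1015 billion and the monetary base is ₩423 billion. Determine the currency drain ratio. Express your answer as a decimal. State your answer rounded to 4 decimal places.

Using m = M/MB = 1015/423 ≈ 2.399527. From m = (1 + c)/(c + rr + e), rearranging gives 1 + c = m·(c + rr + e), so c·(1 − m) = m·(rr + e) − 1.
Hence c = [m·(rr + e) − 1]/(1 − m) = [2.399527 × (0.2381 + 0) − 1] / (1 − 2.399527) ≈ 0.306298.

0.3063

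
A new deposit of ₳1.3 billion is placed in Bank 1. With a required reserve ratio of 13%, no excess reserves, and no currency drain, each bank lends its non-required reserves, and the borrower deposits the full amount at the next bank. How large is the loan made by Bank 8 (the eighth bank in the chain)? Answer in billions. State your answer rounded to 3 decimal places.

₳0.427 billion

Each bank lends a fraction (1 − rr) = 0.8700 of the deposit it receives, so Bank 8 receives 1.3·0.8700^7 and lends 1.3·0.8700^8 ≈ 0.4267 billion.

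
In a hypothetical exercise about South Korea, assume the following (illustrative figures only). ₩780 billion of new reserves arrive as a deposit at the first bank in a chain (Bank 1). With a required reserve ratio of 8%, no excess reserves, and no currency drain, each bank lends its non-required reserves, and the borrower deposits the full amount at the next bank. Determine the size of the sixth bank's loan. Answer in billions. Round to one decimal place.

Each bank lends a fraction (1 − rr) = 0.9200 of the deposit it receives, so Bank 6 receives 780·0.9200^5 and lends 780·0.9200^6 ≈ 472.9569 billion.

₩473.0 billion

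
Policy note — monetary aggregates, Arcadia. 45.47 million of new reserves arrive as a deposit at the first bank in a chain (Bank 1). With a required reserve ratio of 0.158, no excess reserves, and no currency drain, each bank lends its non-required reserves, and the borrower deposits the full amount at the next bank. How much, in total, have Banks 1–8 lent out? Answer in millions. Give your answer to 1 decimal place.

181.1 million

Bank i lends (1 − rr)^i of the original deposit: Bank 1 lends 45.47·0.8420 ≈ 38.2857, Bank 2 lends 45.47·0.8420² ≈ 32.2366, and so on.
Summing a geometric series: total = 45.47·[0.8420·(1 − 0.8420^8) / (1 − 0.8420)] ≈ 181.0972 million.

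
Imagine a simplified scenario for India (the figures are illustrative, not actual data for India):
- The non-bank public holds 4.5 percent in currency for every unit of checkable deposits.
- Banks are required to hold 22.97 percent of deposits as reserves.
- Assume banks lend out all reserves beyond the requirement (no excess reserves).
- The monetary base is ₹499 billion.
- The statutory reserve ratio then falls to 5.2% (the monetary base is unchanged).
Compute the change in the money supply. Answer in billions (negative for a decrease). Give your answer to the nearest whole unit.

Initially m₁ = (1 + 0.045) / (0.2297 + 0.045) ≈ 3.8041, so M₁ = 3.8041 × 499 = 1898.2459 billion.
After the change m₂ = (1 + 0.045) / (0.052 + 0.045) ≈ 10.7732, so M₂ = 10.7732 × 499 = 5375.8268 billion.
ΔM = M₂ − M₁ = 5375.8268 − 1898.2459 = 3477.5809 billion.

₹3478 billion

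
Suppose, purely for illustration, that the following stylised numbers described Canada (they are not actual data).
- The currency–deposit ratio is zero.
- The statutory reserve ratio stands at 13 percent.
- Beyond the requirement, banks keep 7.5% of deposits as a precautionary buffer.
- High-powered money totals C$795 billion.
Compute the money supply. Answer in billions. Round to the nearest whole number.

C$3878 billion

The money multiplier is m = 1 / (rr + e) = 1 / (0.13 + 0.075) ≈ 4.8780.
So M = m × MB = 4.8780 × 795 = 3878.01 billion.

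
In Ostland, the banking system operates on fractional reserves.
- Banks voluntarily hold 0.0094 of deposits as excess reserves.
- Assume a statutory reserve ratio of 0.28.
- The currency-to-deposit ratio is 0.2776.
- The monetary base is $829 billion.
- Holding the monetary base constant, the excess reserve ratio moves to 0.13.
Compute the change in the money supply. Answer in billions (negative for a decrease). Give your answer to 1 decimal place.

Initially m₁ = (1 + 0.2776) / (0.28 + 0.0094 + 0.2776) ≈ 2.25326, so M₁ = 2.25326 × 829 ≈ 1867.9525 billion.
After the change m₂ = (1 + 0.2776) / (0.28 + 0.13 + 0.2776) ≈ 1.85806, so M₂ = 1.85806 × 829 ≈ 1540.3317 billion.
ΔM = M₂ − M₁ = 1540.3317 − 1867.9525 = -327.6208 billion.

-327.6 billion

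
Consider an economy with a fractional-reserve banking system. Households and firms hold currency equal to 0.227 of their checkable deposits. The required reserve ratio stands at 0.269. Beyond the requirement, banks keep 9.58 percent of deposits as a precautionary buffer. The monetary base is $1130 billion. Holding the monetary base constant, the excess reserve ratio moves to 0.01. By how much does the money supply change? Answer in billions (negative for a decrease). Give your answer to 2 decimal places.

$397.27 billion

Initially m₁ = (1 + 0.227) / (0.269 + 0.0958 + 0.227) ≈ 2.0733356, so M₁ = 2.0733356 × 1130 ≈ 2342.8692 billion.
After the change m₂ = (1 + 0.227) / (0.269 + 0.01 + 0.227) ≈ 2.4249012, so M₂ = 2.4249012 × 1130 ≈ 2740.1384 billion.
ΔM = M₂ − M₁ = 2740.1384 − 2342.8692 = 397.2692 billion.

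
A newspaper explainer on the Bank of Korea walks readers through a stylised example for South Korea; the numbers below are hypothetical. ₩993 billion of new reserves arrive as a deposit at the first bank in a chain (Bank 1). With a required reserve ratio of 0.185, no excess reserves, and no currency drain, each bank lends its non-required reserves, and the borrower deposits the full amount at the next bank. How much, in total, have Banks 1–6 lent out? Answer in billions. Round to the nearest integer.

Bank i lends (1 − rr)^i of the original deposit: Bank 1 lends 993·0.8150 = 809.2950, Bank 2 lends 993·0.8150² ≈ 659.5754, and so on.
Summing a geometric series: total = 993·[0.8150·(1 − 0.8150^6) / (1 − 0.8150)] ≈ 3092.5890 billion.

₩3093 billion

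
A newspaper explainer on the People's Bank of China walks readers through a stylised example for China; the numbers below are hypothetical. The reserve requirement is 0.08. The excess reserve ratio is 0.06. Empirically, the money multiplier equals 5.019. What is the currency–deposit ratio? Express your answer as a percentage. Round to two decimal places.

7.40%

Using m = 5.019. From m = (1 + c)/(c + rr + e), rearranging gives 1 + c = m·(c + rr + e), so c·(1 − m) = m·(rr + e) − 1.
Hence c = [m·(rr + e) − 1]/(1 − m) = [5.019 × (0.08 + 0.06) − 1] / (1 − 5.019) ≈ 0.073984.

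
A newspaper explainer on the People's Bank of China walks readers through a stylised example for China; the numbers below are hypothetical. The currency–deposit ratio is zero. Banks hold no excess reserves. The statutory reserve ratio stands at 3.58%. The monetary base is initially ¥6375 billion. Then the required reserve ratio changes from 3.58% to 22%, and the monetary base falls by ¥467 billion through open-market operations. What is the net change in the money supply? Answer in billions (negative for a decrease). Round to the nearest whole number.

Before: m₁ = 1 / (0.0358) ≈ 27.93296, MB₁ = 6375, so M₁ = 27.93296 × 6375 = 178072.62 billion.
After: m₂ = 1 / (0.22) ≈ 4.54545, MB₂ = 6375 − 467 = 5908, so M₂ = 4.54545 × 5908 = 26854.5186 billion.
ΔM = M₂ − M₁ = 26854.5186 − 178072.62 = -151218.1014 billion.

-151218 billion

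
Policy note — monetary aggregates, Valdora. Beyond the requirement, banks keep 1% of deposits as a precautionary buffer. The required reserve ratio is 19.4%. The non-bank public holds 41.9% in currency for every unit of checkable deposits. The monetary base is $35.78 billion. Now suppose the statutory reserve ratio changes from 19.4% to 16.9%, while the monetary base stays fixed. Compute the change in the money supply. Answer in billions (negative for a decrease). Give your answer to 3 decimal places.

$3.407 billion

Initially m₁ = (1 + 0.419) / (0.194 + 0.01 + 0.419) ≈ 2.277689, so M₁ = 2.277689 × 35.78 ≈ 81.4957 billion.
After the change m₂ = (1 + 0.419) / (0.169 + 0.01 + 0.419) ≈ 2.372910, so M₂ = 2.372910 × 35.78 ≈ 84.9027 billion.
ΔM = M₂ − M₁ = 84.9027 − 81.4957 = 3.407 billion.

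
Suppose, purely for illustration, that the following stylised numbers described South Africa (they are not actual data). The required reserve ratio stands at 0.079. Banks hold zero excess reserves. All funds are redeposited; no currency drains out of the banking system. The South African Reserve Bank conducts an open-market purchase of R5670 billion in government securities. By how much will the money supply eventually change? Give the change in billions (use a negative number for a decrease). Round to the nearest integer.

The simple money multiplier is m = 1/rr = 1/0.079 ≈ 12.65823.
An open-market purchase increases the monetary base by 5670 billion, so ΔM = m × ΔMB = 12.65823 × 5670 = 71772.1641 billion.

R71772 billion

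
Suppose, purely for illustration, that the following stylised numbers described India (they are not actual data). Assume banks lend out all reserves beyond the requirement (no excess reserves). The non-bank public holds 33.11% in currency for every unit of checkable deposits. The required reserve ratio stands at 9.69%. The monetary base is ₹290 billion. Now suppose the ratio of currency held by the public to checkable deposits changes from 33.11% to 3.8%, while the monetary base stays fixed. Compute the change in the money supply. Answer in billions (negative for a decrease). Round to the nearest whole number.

₹1330 billion

Initially m₁ = (1 + 0.3311) / (0.0969 + 0.3311) ≈ 3.11, so M₁ = 3.11 × 290 = 901.9 billion.
After the change m₂ = (1 + 0.038) / (0.0969 + 0.038) ≈ 7.6946, so M₂ = 7.6946 × 290 = 2231.434 billion.
ΔM = M₂ − M₁ = 2231.434 − 901.9 = 1329.534 billion.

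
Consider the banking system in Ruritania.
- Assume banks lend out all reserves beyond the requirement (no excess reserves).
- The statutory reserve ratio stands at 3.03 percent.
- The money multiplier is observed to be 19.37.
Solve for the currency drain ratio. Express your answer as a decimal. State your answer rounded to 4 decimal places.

Using m = 19.37. From m = (1 + c)/(c + rr + e), rearranging gives 1 + c = m·(c + rr + e), so c·(1 − m) = m·(rr + e) − 1.
Hence c = [m·(rr + e) − 1]/(1 − m) = [19.37 × (0.0303 + 0) − 1] / (1 − 19.37) ≈ 0.022487.

0.0225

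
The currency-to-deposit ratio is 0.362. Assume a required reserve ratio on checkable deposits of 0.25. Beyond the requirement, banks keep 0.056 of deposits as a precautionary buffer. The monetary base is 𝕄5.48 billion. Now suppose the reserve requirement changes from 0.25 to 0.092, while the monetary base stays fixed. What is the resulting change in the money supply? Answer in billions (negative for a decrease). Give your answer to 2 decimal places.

𝕄3.46 billion

Initially m₁ = (1 + 0.362) / (0.25 + 0.056 + 0.362) ≈ 2.0389, so M₁ = 2.0389 × 5.48 ≈ 11.1732 billion.
After the change m₂ = (1 + 0.362) / (0.092 + 0.056 + 0.362) ≈ 2.6706, so M₂ = 2.6706 × 5.48 ≈ 14.6349 billion.
ΔM = M₂ − M₁ = 14.6349 − 11.1732 = 3.4617 billion.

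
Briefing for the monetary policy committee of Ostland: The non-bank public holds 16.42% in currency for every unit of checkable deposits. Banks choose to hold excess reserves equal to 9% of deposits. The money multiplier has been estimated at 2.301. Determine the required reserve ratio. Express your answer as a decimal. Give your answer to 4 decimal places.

Using m = 2.301. Since m = (1 + c)/(c + rr + e), the denominator satisfies c + rr + e = (1 + c)/m = (1 + 0.1642) / 2.301 ≈ 0.505954.
With c = 0.1642 and e = 0.09, the required reserve ratio is 0.505954 − 0.1642 − 0.09 = 0.251754.

0.2518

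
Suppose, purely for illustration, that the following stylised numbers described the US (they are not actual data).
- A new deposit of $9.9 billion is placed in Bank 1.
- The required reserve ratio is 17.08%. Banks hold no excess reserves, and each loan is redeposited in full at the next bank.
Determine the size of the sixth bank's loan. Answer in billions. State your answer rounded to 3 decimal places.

$3.218 billion

Each bank lends a fraction (1 − rr) = 0.8292 of the deposit it receives, so Bank 6 receives 9.9·0.8292^5 and lends 9.9·0.8292^6 ≈ 3.2180 billion.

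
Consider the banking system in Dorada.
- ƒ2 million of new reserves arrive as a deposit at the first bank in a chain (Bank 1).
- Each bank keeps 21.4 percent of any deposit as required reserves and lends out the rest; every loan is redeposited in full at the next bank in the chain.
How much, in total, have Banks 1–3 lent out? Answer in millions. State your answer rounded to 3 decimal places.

Bank i lends (1 − rr)^i of the original deposit: Bank 1 lends 2·0.7860 = 1.5720, Bank 2 lends 2·0.7860² ≈ 1.2356, and so on.
Summing a geometric series: total = 2·[0.7860·(1 − 0.7860^3) / (1 − 0.7860)] ≈ 3.7788 million.

ƒ3.779 million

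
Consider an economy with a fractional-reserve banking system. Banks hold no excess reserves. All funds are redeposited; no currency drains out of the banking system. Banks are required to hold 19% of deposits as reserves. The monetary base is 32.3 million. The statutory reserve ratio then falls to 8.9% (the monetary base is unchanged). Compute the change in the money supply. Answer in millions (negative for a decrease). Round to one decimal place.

Initially m₁ = 1 / (0.19) ≈ 5.2632, so M₁ = 5.2632 × 32.3 ≈ 170.0014 million.
After the change m₂ = 1 / (0.089) ≈ 11.2360, so M₂ = 11.2360 × 32.3 = 362.9228 million.
ΔM = M₂ − M₁ = 362.9228 − 170.0014 = 192.9214 million.

192.9 million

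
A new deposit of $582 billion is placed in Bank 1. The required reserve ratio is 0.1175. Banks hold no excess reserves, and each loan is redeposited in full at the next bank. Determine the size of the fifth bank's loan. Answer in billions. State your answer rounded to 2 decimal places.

$311.53 billion

Each bank lends a fraction (1 − rr) = 0.8825 of the deposit it receives, so Bank 5 receives 582·0.8825^4 and lends 582·0.8825^5 ≈ 311.5276 billion.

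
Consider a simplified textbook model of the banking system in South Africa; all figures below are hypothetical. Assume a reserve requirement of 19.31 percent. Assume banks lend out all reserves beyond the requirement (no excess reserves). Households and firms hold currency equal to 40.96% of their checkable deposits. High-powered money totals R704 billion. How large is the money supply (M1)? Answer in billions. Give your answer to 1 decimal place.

The money multiplier is m = (1 + c) / (rr + c) = (1 + 0.4096) / (0.1931 + 0.4096) ≈ 2.33881.
So M = m × MB = 2.33881 × 704 ≈ 1646.5222 billion.

R1646.5 billion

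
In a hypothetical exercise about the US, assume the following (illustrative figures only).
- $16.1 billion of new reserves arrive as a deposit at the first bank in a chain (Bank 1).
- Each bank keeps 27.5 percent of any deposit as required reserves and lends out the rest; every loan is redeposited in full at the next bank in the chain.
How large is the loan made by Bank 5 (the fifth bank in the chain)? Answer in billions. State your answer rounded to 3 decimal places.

$3.225 billion

Each bank lends a fraction (1 − rr) = 0.7250 of the deposit it receives, so Bank 5 receives 16.1·0.7250^4 and lends 16.1·0.7250^5 ≈ 3.2249 billion.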